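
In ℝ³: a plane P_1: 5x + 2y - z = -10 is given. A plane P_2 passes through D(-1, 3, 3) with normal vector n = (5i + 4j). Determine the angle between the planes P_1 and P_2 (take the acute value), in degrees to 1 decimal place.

19.8

P_2: n·r = n·D gives 5x + 4y = 7.
cos θ = |n₁·n₂| / (|n₁||n₂|) = |33| / (√30 · √41).
θ = arccos(0.94094) ≈ 19.8°.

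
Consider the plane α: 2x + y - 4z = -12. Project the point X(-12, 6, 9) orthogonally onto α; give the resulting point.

Foot = X − λn with λ = (n·X − d)/|n|² = (-54 − (-12))/21 = -2.
Foot = (-12, 6, 9) − (-2)·(2, 1, -4) = (-8, 8, 1).

(-8, 8, 1)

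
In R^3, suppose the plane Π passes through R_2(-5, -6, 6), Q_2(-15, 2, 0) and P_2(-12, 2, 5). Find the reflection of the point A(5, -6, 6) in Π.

R_2Q_2 = (-10, 8, -6), R_2P_2 = (-7, 8, -1); a normal to Π is R_2Q_2 × R_2P_2 = (40, 32, -24).
Using R_2: Π has equation 40x + 32y - 24z = -536.
λ = (n·A − d)/|n|² = (-136 − (-536))/3200 = 1/8.
Reflection = A − 2λn = (5, -6, 6) − (1/4)·(40, 32, -24) = (-5, -14, 12).

(-5, -14, 12)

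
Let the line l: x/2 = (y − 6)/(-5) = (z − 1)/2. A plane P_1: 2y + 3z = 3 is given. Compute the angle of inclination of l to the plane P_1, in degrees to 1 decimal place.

11.1

l has direction (2, -5, 2) through (0, 6, 1).
sin θ = |n·v| / (|n||v|) = |-4| / (√13 · √33) = 0.19312.
θ ≈ 11.1°.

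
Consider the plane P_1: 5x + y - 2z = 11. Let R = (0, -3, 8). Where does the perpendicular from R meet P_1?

(5, -2, 6)

Foot = R − λn with λ = (n·R − d)/|n|² = (-19 − 11)/30 = -1.
Foot = (0, -3, 8) − (-1)·(5, 1, -2) = (5, -2, 6).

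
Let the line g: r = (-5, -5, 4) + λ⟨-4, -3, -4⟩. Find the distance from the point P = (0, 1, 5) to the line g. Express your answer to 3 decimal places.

Taking (-5, -5, 4) on g with direction v = (-4, -3, -4): w = P − (-5, -5, 4) = (5, 6, 1), and w × v = (-21, 16, 9).
Distance = |w × v| / |v| = √778 / √41 ≈ 4.356.

4.356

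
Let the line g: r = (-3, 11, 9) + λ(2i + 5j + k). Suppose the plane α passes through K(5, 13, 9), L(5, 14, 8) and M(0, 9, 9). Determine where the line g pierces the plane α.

KL = (0, 1, -1), KM = (-5, -4, 0); a normal to α is KL × KM = (-4, 5, 5).
Using K: α has equation -4x + 5y + 5z = 90.
Substitute r = (-3, 11, 9) + t(2, 5, 1) into the plane: 112 + 22t = 90, so t = -1.
Intersection: (-3, 11, 9) + (-1)·(2, 5, 1) = (-5, 6, 8).

(-5, 6, 8)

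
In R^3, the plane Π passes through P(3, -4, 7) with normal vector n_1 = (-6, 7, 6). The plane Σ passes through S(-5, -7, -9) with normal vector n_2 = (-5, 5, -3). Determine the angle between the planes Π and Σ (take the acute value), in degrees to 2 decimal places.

56.20

Π: n_1·r = n_1·P gives -6x + 7y + 6z = -4.
Σ: n_2·r = n_2·S gives -5x + 5y - 3z = 17.
cos θ = |n₁·n₂| / (|n₁||n₂|) = |47| / (√121 · √59).
θ = arccos(0.55626) ≈ 56.20°.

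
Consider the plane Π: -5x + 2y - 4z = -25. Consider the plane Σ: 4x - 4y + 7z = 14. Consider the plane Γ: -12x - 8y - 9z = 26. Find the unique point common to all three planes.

Solving the 3×3 linear system -5x + 2y - 4z = -25, 4x - 4y + 7z = 14, -12x - 8y - 9z = 26 (e.g. by elimination or Cramer's rule, determinant = -236) gives (7, -7, -6).

(7, -7, -6)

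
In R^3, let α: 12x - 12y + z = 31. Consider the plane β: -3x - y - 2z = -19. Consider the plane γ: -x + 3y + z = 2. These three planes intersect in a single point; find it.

(8, 5, -5)

Solving the 3×3 linear system 12x - 12y + z = 31, -3x - y - 2z = -19, -x + 3y + z = 2 (e.g. by elimination or Cramer's rule, determinant = -10) gives (8, 5, -5).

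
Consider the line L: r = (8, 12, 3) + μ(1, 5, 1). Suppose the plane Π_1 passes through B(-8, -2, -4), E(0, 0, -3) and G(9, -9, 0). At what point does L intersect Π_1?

(4, -8, -1)

BE = (8, 2, 1), BG = (17, -7, 4); a normal to Π_1 is BE × BG = (15, -15, -90).
Using B: Π_1 has equation 15x - 15y - 90z = 270.
Substitute r = (8, 12, 3) + t(1, 5, 1) into the plane: -330 + (-150)t = 270, so t = -4.
Intersection: (8, 12, 3) + (-4)·(1, 5, 1) = (4, -8, -1).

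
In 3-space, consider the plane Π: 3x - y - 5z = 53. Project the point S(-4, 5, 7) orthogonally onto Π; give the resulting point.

(5, 2, -8)

Foot = S − λn with λ = (n·S − d)/|n|² = (-52 − 53)/35 = -3.
Foot = (-4, 5, 7) − (-3)·(3, -1, -5) = (5, 2, -8).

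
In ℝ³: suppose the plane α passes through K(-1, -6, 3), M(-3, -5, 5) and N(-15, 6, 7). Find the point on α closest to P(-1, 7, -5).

(-5, 3, -7)

KM = (-2, 1, 2), KN = (-14, 12, 4); a normal to α is KM × KN = (-20, -20, -10).
Using K: α has equation -20x - 20y - 10z = 110.
Foot = P − λn with λ = (n·P − d)/|n|² = (-70 − 110)/900 = -1/5.
Foot = (-1, 7, -5) − (-1/5)·(-20, -20, -10) = (-5, 3, -7).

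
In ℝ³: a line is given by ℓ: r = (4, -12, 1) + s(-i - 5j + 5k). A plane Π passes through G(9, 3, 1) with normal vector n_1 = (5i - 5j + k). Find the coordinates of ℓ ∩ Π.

Π: n_1·r = n_1·G gives 5x - 5y + z = 31.
Substitute r = (4, -12, 1) + t(-1, -5, 5) into the plane: 81 + 25t = 31, so t = -2.
Intersection: (4, -12, 1) + (-2)·(-1, -5, 5) = (6, -2, -9).

(6, -2, -9)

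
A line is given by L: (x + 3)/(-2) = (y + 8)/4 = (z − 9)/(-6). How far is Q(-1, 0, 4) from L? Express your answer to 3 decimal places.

L has direction (-2, 4, -6) through (-3, -8, 9).
Taking (-3, -8, 9) on L with direction v = (-2, 4, -6): w = Q − (-3, -8, 9) = (2, 8, -5), and w × v = (-28, 22, 24).
Distance = |w × v| / |v| = √1844 / √56 ≈ 5.738.

5.738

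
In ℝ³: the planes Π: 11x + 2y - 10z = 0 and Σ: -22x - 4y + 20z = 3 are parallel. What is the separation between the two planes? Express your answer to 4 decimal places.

Rescale Σ by 1/(-2): 11x + 2y - 10z = -3/2. Then distance = |0 − (-3/2)| / √225 ≈ 0.1000.

0.1000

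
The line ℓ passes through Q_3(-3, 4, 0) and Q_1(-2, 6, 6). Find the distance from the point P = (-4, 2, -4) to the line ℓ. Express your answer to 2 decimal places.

A direction vector for ℓ is Q_1 − Q_3 = (1, 2, 6).
Taking (-3, 4, 0) on ℓ with direction v = (1, 2, 6): w = P − (-3, 4, 0) = (-1, -2, -4), and w × v = (-4, 2, 0).
Distance = |w × v| / |v| = √20 / √41 ≈ 0.70.

0.70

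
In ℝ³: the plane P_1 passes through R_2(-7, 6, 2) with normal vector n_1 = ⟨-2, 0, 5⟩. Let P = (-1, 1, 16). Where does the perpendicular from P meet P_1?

P_1: n_1·r = n_1·R_2 gives -2x + 5z = 24.
Foot = P − λn with λ = (n·P − d)/|n|² = (82 − 24)/29 = 2.
Foot = (-1, 1, 16) − 2·(-2, 0, 5) = (3, 1, 6).

(3, 1, 6)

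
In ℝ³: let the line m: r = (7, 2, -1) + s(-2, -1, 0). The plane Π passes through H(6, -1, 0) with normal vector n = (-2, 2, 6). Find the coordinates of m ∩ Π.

(5, 1, -1)

Π: n·r = n·H gives -2x + 2y + 6z = -14.
Substitute r = (7, 2, -1) + t(-2, -1, 0) into the plane: -16 + 2t = -14, so t = 1.
Intersection: (7, 2, -1) + 1·(-2, -1, 0) = (5, 1, -1).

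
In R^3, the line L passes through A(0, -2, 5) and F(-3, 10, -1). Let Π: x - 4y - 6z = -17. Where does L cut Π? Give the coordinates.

A direction vector for L is F − A = (-3, 12, -6).
Substitute r = (0, -2, 5) + t(-3, 12, -6) into the plane: -22 + (-15)t = -17, so t = -1/3.
Intersection: (0, -2, 5) + (-1/3)·(-3, 12, -6) = (1, -6, 7).

(1, -6, 7)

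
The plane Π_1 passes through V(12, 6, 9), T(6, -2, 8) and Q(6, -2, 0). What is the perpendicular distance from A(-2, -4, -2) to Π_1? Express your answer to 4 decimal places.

5.2000

VT = (-6, -8, -1), VQ = (-6, -8, -9); a normal to Π_1 is VT × VQ = (64, -48, 0).
Using V: Π_1 has equation 64x - 48y = 480.
n·A − d = (64)·(-2) + (-48)·(-4) + (0)·(-2) − 480 = -416; |n| = √6400.
Distance = |-416| / √6400 = 416/√6400 ≈ 5.2000.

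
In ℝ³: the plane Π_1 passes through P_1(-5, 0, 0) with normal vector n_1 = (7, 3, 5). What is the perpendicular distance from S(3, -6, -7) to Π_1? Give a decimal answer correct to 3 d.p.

0.329

Π_1: n_1·r = n_1·P_1 gives 7x + 3y + 5z = -35.
n·S − d = (7)·(3) + (3)·(-6) + (5)·(-7) − (-35) = 3; |n| = √83.
Distance = |3| / √83 = 3/√83 ≈ 0.329.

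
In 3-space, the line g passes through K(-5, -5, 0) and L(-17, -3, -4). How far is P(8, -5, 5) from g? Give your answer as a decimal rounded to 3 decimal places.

2.263

A direction vector for g is L − K = (-12, 2, -4).
Taking (-5, -5, 0) on g with direction v = (-12, 2, -4): w = P − (-5, -5, 0) = (13, 0, 5), and w × v = (-10, -8, 26).
Distance = |w × v| / |v| = √840 / √164 ≈ 2.263.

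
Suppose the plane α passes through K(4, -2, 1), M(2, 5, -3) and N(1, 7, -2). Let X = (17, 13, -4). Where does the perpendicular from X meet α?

KM = (-2, 7, -4), KN = (-3, 9, -3); a normal to α is KM × KN = (15, 6, 3).
Using K: α has equation 15x + 6y + 3z = 51.
Foot = X − λn with λ = (n·X − d)/|n|² = (321 − 51)/270 = 1.
Foot = (17, 13, -4) − 1·(15, 6, 3) = (2, 7, -7).

(2, 7, -7)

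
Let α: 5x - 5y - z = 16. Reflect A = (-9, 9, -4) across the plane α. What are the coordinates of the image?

(11, -11, -8)

λ = (n·A − d)/|n|² = (-86 − 16)/51 = -2.
Reflection = A − 2λn = (-9, 9, -4) − (-4)·(5, -5, -1) = (11, -11, -8).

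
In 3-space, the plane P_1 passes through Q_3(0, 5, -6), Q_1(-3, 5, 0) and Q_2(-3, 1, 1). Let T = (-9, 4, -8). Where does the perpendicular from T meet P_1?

Q_3Q_1 = (-3, 0, 6), Q_3Q_2 = (-3, -4, 7); a normal to P_1 is Q_3Q_1 × Q_3Q_2 = (24, 3, 12).
Using Q_3: P_1 has equation 24x + 3y + 12z = -57.
Foot = T − λn with λ = (n·T − d)/|n|² = (-300 − (-57))/729 = -1/3.
Foot = (-9, 4, -8) − (-1/3)·(24, 3, 12) = (-1, 5, -4).

(-1, 5, -4)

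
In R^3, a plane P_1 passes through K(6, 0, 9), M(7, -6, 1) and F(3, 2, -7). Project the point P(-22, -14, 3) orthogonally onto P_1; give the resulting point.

(6, -4, -1)

KM = (1, -6, -8), KF = (-3, 2, -16); a normal to P_1 is KM × KF = (112, 40, -16).
Using K: P_1 has equation 112x + 40y - 16z = 528.
Foot = P − λn with λ = (n·P − d)/|n|² = (-3072 − 528)/14400 = -1/4.
Foot = (-22, -14, 3) − (-1/4)·(112, 40, -16) = (6, -4, -1).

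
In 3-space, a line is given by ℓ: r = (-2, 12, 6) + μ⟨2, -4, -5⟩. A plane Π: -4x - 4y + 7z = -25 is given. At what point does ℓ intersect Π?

Substitute r = (-2, 12, 6) + t(2, -4, -5) into the plane: 2 + (-27)t = -25, so t = 1.
Intersection: (-2, 12, 6) + 1·(2, -4, -5) = (0, 8, 1).

(0, 8, 1)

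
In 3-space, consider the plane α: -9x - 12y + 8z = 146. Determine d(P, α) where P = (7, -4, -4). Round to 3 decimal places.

n·P − d = (-9)·(7) + (-12)·(-4) + (8)·(-4) − 146 = -193; |n| = √289.
Distance = |-193| / √289 = 193/√289 ≈ 11.353.

11.353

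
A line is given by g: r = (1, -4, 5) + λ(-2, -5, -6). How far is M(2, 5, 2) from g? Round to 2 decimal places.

Taking (1, -4, 5) on g with direction v = (-2, -5, -6): w = M − (1, -4, 5) = (1, 9, -3), and w × v = (-69, 12, 13).
Distance = |w × v| / |v| = √5074 / √65 ≈ 8.84.

8.84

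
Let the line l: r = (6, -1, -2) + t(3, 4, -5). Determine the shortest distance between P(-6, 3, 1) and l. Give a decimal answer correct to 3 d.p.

12.021

Taking (6, -1, -2) on l with direction v = (3, 4, -5): w = P − (6, -1, -2) = (-12, 4, 3), and w × v = (-32, -51, -60).
Distance = |w × v| / |v| = √7225 / √50 ≈ 12.021.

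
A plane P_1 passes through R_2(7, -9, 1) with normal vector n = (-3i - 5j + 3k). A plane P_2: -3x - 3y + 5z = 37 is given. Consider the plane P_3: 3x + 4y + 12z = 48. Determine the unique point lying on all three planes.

P_1: n·r = n·R_2 gives -3x - 5y + 3z = 27.
Solving the 3×3 linear system -3x - 5y + 3z = 27, -3x - 3y + 5z = 37, 3x + 4y + 12z = 48 (e.g. by elimination or Cramer's rule, determinant = -96) gives (-4, 0, 5).

(-4, 0, 5)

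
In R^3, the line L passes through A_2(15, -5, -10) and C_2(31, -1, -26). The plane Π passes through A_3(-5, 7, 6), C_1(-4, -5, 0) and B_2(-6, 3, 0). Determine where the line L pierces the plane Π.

(-1, -9, 6)

A direction vector for L is C_2 − A_2 = (16, 4, -16).
A_3C_1 = (1, -12, -6), A_3B_2 = (-1, -4, -6); a normal to Π is A_3C_1 × A_3B_2 = (48, 12, -16).
Using A_3: Π has equation 48x + 12y - 16z = -252.
Substitute r = (15, -5, -10) + t(16, 4, -16) into the plane: 820 + 1072t = -252, so t = -1.
Intersection: (15, -5, -10) + (-1)·(16, 4, -16) = (-1, -9, 6).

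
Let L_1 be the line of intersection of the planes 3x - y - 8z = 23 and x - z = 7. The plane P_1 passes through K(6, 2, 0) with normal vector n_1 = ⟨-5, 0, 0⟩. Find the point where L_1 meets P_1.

Direction of L_1: (3, -1, -8) × (1, 0, -1) = (1, -5, 1).
A point on L_1: solving the two plane equations with x = 4 gives (4, 13, -3).
P_1: n_1·r = n_1·K gives -5x = -30.
Substitute r = (4, 13, -3) + t(1, -5, 1) into the plane: -20 + (-5)t = -30, so t = 2.
Intersection: (4, 13, -3) + 2·(1, -5, 1) = (6, 3, -1).

(6, 3, -1)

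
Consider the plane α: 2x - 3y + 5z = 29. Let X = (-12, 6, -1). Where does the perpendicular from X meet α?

Foot = X − λn with λ = (n·X − d)/|n|² = (-47 − 29)/38 = -2.
Foot = (-12, 6, -1) − (-2)·(2, -3, 5) = (-8, 0, 9).

(-8, 0, 9)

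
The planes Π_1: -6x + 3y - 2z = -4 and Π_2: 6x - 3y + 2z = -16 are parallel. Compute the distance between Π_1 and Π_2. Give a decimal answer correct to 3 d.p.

Rescale Π_2 by 1/(-1): -6x + 3y - 2z = 16. Then distance = |-4 − 16| / √49 ≈ 2.857.

2.857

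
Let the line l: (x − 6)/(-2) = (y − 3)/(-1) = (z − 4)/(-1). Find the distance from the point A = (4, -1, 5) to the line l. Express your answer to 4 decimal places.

l has direction (-2, -1, -1) through (6, 3, 4).
Taking (6, 3, 4) on l with direction v = (-2, -1, -1): w = A − (6, 3, 4) = (-2, -4, 1), and w × v = (5, -4, -6).
Distance = |w × v| / |v| = √77 / √6 ≈ 3.5824.

3.5824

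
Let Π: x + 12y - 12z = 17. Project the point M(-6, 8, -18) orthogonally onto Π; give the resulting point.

Foot = M − λn with λ = (n·M − d)/|n|² = (306 − 17)/289 = 1.
Foot = (-6, 8, -18) − 1·(1, 12, -12) = (-7, -4, -6).

(-7, -4, -6)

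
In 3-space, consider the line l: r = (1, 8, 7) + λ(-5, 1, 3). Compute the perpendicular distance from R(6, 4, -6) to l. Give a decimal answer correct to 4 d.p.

8.8253

Taking (1, 8, 7) on l with direction v = (-5, 1, 3): w = R − (1, 8, 7) = (5, -4, -13), and w × v = (1, 50, -15).
Distance = |w × v| / |v| = √2726 / √35 ≈ 8.8253.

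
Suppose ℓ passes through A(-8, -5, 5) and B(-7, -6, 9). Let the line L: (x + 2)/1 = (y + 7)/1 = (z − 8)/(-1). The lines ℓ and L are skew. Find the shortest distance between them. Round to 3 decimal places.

3.569

A direction vector for ℓ is B − A = (1, -1, 4).
L has direction (1, 1, -1) through (-2, -7, 8).
Common perpendicular direction n = (1, -1, 4) × (1, 1, -1) = (-3, 5, 2).
With w = (-2, -7, 8) − (-8, -5, 5) = (6, -2, 3), w · n = -22.
Distance = |w · n| / |n| = |-22| / √38 ≈ 3.569.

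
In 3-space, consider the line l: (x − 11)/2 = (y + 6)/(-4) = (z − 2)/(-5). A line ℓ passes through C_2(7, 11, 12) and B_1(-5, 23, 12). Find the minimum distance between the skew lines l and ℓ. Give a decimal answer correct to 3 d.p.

6.124

l has direction (2, -4, -5) through (11, -6, 2).
A direction vector for ℓ is B_1 − C_2 = (-12, 12, 0).
Common perpendicular direction n = (2, -4, -5) × (-12, 12, 0) = (60, 60, -24).
With w = (7, 11, 12) − (11, -6, 2) = (-4, 17, 10), w · n = 540.
Distance = |w · n| / |n| = |540| / √7776 ≈ 6.124.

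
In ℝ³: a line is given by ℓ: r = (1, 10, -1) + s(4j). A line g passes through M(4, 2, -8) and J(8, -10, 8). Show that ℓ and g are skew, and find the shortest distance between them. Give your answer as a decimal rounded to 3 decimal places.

A direction vector for g is J − M = (4, -12, 16).
Common perpendicular direction n = (0, 4, 0) × (4, -12, 16) = (64, 0, -16).
With w = (4, 2, -8) − (1, 10, -1) = (3, -8, -7), w · n = 304.
Since n ≠ 0 the lines are not parallel, and w · n = 304 ≠ 0 so they do not intersect; hence they are skew.
Distance = |w · n| / |n| = |304| / √4352 ≈ 4.608.

4.608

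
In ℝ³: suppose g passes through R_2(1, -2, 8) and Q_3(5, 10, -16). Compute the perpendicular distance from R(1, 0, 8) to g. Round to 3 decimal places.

A direction vector for g is Q_3 − R_2 = (4, 12, -24).
Taking (1, -2, 8) on g with direction v = (4, 12, -24): w = R − (1, -2, 8) = (0, 2, 0), and w × v = (-48, 0, -8).
Distance = |w × v| / |v| = √2368 / √736 ≈ 1.794.

1.794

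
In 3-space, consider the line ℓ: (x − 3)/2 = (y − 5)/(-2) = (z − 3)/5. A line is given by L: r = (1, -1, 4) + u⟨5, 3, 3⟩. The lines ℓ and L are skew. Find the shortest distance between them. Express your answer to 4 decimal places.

ℓ has direction (2, -2, 5) through (3, 5, 3).
Common perpendicular direction n = (2, -2, 5) × (5, 3, 3) = (-21, 19, 16).
With w = (1, -1, 4) − (3, 5, 3) = (-2, -6, 1), w · n = -56.
Distance = |w · n| / |n| = |-56| / √1058 ≈ 1.7217.

1.7217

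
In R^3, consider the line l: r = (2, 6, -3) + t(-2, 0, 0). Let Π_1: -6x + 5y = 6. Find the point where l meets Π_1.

Substitute r = (2, 6, -3) + t(-2, 0, 0) into the plane: 18 + 12t = 6, so t = -1.
Intersection: (2, 6, -3) + (-1)·(-2, 0, 0) = (4, 6, -3).

(4, 6, -3)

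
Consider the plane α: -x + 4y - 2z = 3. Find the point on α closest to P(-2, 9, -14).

Foot = P − λn with λ = (n·P − d)/|n|² = (66 − 3)/21 = 3.
Foot = (-2, 9, -14) − 3·(-1, 4, -2) = (1, -3, -8).

(1, -3, -8)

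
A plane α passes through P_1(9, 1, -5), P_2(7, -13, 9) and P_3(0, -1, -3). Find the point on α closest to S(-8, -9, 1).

P_1P_2 = (-2, -14, 14), P_1P_3 = (-9, -2, 2); a normal to α is P_1P_2 × P_1P_3 = (0, -122, -122).
Using P_1: α has equation -122y - 122z = 488.
Foot = S − λn with λ = (n·S − d)/|n|² = (976 − 488)/29768 = 1/61.
Foot = (-8, -9, 1) − (1/61)·(0, -122, -122) = (-8, -7, 3).

(-8, -7, 3)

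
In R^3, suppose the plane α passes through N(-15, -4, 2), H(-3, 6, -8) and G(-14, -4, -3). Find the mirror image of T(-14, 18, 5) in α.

NH = (12, 10, -10), NG = (1, 0, -5); a normal to α is NH × NG = (-50, 50, -10).
Using N: α has equation -50x + 50y - 10z = 530.
λ = (n·T − d)/|n|² = (1550 − 530)/5100 = 1/5.
Reflection = T − 2λn = (-14, 18, 5) − (2/5)·(-50, 50, -10) = (6, -2, 9).

(6, -2, 9)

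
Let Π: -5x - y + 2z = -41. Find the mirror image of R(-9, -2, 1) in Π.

(21, 4, -11)

λ = (n·R − d)/|n|² = (49 − (-41))/30 = 3.
Reflection = R − 2λn = (-9, -2, 1) − 6·(-5, -1, 2) = (21, 4, -11).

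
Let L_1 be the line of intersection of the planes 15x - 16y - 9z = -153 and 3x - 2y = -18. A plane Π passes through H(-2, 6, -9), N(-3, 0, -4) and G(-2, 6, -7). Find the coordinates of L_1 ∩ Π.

Direction of L_1: (15, -16, -9) × (3, -2, 0) = (-18, -27, 18).
A point on L_1: solving the two plane equations with x = 2 gives (2, 12, -1).
HN = (-1, -6, 5), HG = (0, 0, 2); a normal to Π is HN × HG = (-12, 2, 0).
Using H: Π has equation -12x + 2y = 36.
Substitute r = (2, 12, -1) + t(-18, -27, 18) into the plane: 0 + 162t = 36, so t = 2/9.
Intersection: (2, 12, -1) + (2/9)·(-18, -27, 18) = (-2, 6, 3).

(-2, 6, 3)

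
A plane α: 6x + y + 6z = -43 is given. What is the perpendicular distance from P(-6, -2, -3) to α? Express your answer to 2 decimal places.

n·P − d = (6)·(-6) + (1)·(-2) + (6)·(-3) − (-43) = -13; |n| = √73.
Distance = |-13| / √73 = 13/√73 ≈ 1.52.

1.52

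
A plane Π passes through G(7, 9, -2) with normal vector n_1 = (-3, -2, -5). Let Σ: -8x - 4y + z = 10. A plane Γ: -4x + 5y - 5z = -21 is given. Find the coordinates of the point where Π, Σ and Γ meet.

(-1, 1, 6)

Π: n_1·r = n_1·G gives -3x - 2y - 5z = -29.
Solving the 3×3 linear system -3x - 2y - 5z = -29, -8x - 4y + z = 10, -4x + 5y - 5z = -21 (e.g. by elimination or Cramer's rule, determinant = 323) gives (-1, 1, 6).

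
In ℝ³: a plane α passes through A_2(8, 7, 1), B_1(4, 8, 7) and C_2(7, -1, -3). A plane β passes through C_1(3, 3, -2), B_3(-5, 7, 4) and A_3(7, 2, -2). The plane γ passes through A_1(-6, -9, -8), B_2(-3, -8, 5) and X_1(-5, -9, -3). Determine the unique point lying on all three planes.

A_2B_1 = (-4, 1, 6), A_2C_2 = (-1, -8, -4); a normal to α is A_2B_1 × A_2C_2 = (44, -22, 33).
Using A_2: α has equation 44x - 22y + 33z = 231.
C_1B_3 = (-8, 4, 6), C_1A_3 = (4, -1, 0); a normal to β is C_1B_3 × C_1A_3 = (6, 24, -8).
Using C_1: β has equation 6x + 24y - 8z = 106.
A_1B_2 = (3, 1, 13), A_1X_1 = (1, 0, 5); a normal to γ is A_1B_2 × A_1X_1 = (5, -2, -1).
Using A_1: γ has equation 5x - 2y - z = -4.
Solving the 3×3 linear system 44x - 22y + 33z = 231, 6x + 24y - 8z = 106, 5x - 2y - z = -4 (e.g. by elimination or Cramer's rule, determinant = -5368) gives (3, 6, 7).

(3, 6, 7)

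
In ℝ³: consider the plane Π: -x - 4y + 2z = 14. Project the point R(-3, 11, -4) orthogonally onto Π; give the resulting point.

Foot = R − λn with λ = (n·R − d)/|n|² = (-49 − 14)/21 = -3.
Foot = (-3, 11, -4) − (-3)·(-1, -4, 2) = (-6, -1, 2).

(-6, -1, 2)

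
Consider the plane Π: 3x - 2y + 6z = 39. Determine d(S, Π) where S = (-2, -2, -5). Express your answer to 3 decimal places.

10.143

n·S − d = (3)·(-2) + (-2)·(-2) + (6)·(-5) − 39 = -71; |n| = √49.
Distance = |-71| / √49 = 71/√49 ≈ 10.143.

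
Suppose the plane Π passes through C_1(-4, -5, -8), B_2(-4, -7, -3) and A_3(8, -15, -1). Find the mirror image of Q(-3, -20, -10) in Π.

C_1B_2 = (0, -2, 5), C_1A_3 = (12, -10, 7); a normal to Π is C_1B_2 × C_1A_3 = (36, 60, 24).
Using C_1: Π has equation 36x + 60y + 24z = -636.
λ = (n·Q − d)/|n|² = (-1548 − (-636))/5472 = -1/6.
Reflection = Q − 2λn = (-3, -20, -10) − (-1/3)·(36, 60, 24) = (9, 0, -2).

(9, 0, -2)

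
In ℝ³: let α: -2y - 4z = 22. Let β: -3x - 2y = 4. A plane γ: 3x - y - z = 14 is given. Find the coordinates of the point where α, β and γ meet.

(2, -5, -3)

Solving the 3×3 linear system -2y - 4z = 22, -3x - 2y = 4, 3x - y - z = 14 (e.g. by elimination or Cramer's rule, determinant = -30) gives (2, -5, -3).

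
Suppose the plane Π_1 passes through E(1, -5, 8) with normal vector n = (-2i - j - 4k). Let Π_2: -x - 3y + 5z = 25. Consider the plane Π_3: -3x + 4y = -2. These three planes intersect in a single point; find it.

(2, 1, 6)

Π_1: n·r = n·E gives -2x - y - 4z = -29.
Solving the 3×3 linear system -2x - y - 4z = -29, -x - 3y + 5z = 25, -3x + 4y = -2 (e.g. by elimination or Cramer's rule, determinant = 107) gives (2, 1, 6).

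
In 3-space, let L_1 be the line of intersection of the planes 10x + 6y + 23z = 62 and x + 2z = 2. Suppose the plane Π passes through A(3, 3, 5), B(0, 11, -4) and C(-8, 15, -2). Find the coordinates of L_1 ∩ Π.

(2, 7, 0)

Direction of L_1: (10, 6, 23) × (1, 0, 2) = (12, 3, -6).
A point on L_1: solving the two plane equations with x = -6 gives (-6, 5, 4).
AB = (-3, 8, -9), AC = (-11, 12, -7); a normal to Π is AB × AC = (52, 78, 52).
Using A: Π has equation 52x + 78y + 52z = 650.
Substitute r = (-6, 5, 4) + t(12, 3, -6) into the plane: 286 + 546t = 650, so t = 2/3.
Intersection: (-6, 5, 4) + (2/3)·(12, 3, -6) = (2, 7, 0).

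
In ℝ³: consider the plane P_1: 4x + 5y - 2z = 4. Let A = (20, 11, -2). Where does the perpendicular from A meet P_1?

(8, -4, 4)

Foot = A − λn with λ = (n·A − d)/|n|² = (139 − 4)/45 = 3.
Foot = (20, 11, -2) − 3·(4, 5, -2) = (8, -4, 4).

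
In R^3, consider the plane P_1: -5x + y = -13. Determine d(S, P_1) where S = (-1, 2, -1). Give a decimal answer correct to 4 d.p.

n·S − d = (-5)·(-1) + (1)·(2) + (0)·(-1) − (-13) = 20; |n| = √26.
Distance = |20| / √26 = 20/√26 ≈ 3.9223.

3.9223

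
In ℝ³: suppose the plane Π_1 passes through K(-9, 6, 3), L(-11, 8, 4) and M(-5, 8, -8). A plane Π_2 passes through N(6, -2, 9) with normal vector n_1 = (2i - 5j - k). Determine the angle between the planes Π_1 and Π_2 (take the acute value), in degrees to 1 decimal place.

72.2

KL = (-2, 2, 1), KM = (4, 2, -11); a normal to Π_1 is KL × KM = (-24, -18, -12).
Using K: Π_1 has equation -24x - 18y - 12z = 72.
Π_2: n_1·r = n_1·N gives 2x - 5y - z = 13.
cos θ = |n₁·n₂| / (|n₁||n₂|) = |54| / (√1044 · √30).
θ = arccos(0.30513) ≈ 72.2°.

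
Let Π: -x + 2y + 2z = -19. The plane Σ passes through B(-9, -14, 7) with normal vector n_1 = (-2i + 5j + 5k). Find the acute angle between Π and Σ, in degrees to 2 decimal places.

3.68

Σ: n_1·r = n_1·B gives -2x + 5y + 5z = -17.
cos θ = |n₁·n₂| / (|n₁||n₂|) = |22| / (√9 · √54).
θ = arccos(0.99794) ≈ 3.68°.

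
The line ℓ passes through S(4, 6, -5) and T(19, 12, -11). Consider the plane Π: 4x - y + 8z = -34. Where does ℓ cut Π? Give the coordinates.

A direction vector for ℓ is T − S = (15, 6, -6).
Substitute r = (4, 6, -5) + t(15, 6, -6) into the plane: -30 + 6t = -34, so t = -2/3.
Intersection: (4, 6, -5) + (-2/3)·(15, 6, -6) = (-6, 2, -1).

(-6, 2, -1)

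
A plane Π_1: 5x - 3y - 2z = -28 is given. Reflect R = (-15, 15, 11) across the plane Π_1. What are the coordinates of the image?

λ = (n·R − d)/|n|² = (-142 − (-28))/38 = -3.
Reflection = R − 2λn = (-15, 15, 11) − (-6)·(5, -3, -2) = (15, -3, -1).

(15, -3, -1)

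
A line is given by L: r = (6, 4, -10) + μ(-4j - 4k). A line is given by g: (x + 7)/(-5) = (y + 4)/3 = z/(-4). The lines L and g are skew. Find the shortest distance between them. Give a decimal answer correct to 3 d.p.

18.191

g has direction (-5, 3, -4) through (-7, -4, 0).
Common perpendicular direction n = (0, -4, -4) × (-5, 3, -4) = (28, 20, -20).
With w = (-7, -4, 0) − (6, 4, -10) = (-13, -8, 10), w · n = -724.
Distance = |w · n| / |n| = |-724| / √1584 ≈ 18.191.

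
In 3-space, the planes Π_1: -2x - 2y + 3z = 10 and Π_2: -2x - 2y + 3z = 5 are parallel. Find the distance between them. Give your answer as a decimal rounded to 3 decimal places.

1.213

Same normal n = (-2, -2, 3) with |n| = √17; distance = |10 − 5| / |n| = 5/√17 ≈ 1.213.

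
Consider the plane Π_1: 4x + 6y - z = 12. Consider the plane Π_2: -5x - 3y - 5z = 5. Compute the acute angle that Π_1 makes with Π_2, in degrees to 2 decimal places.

53.83

cos θ = |n₁·n₂| / (|n₁||n₂|) = |-33| / (√53 · √59).
θ = arccos(0.59013) ≈ 53.83°.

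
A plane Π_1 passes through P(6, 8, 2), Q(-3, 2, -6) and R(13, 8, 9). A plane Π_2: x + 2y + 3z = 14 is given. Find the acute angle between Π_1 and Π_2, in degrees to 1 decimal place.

64.0

PQ = (-9, -6, -8), PR = (7, 0, 7); a normal to Π_1 is PQ × PR = (-42, 7, 42).
Using P: Π_1 has equation -42x + 7y + 42z = -112.
cos θ = |n₁·n₂| / (|n₁||n₂|) = |98| / (√3577 · √14).
θ = arccos(0.43793) ≈ 64.0°.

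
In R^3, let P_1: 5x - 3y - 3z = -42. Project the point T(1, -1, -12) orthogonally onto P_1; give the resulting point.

Foot = T − λn with λ = (n·T − d)/|n|² = (44 − (-42))/43 = 2.
Foot = (1, -1, -12) − 2·(5, -3, -3) = (-9, 5, -6).

(-9, 5, -6)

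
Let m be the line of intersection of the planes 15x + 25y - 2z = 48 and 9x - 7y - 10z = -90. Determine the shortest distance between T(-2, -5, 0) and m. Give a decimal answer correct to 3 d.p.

Direction of m: (15, 25, -2) × (9, -7, -10) = (-264, 132, -330).
A point on m: solving the two plane equations with x = -5 gives (-5, 5, 1).
Taking (-5, 5, 1) on m with direction v = (-264, 132, -330): w = T − (-5, 5, 1) = (3, -10, -1), and w × v = (3432, 1254, -2244).
Distance = |w × v| / |v| = √18386676 / √196020 ≈ 9.685.

9.685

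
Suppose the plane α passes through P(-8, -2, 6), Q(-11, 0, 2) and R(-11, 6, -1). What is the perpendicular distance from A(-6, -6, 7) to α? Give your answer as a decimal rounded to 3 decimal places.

2.000

PQ = (-3, 2, -4), PR = (-3, 8, -7); a normal to α is PQ × PR = (18, -9, -18).
Using P: α has equation 18x - 9y - 18z = -234.
n·A − d = (18)·(-6) + (-9)·(-6) + (-18)·(7) − (-234) = 54; |n| = √729.
Distance = |54| / √729 = 54/√729 ≈ 2.000.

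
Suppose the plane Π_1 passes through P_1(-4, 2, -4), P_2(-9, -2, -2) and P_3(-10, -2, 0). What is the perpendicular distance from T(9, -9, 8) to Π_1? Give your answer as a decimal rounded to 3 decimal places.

P_1P_2 = (-5, -4, 2), P_1P_3 = (-6, -4, 4); a normal to Π_1 is P_1P_2 × P_1P_3 = (-8, 8, -4).
Using P_1: Π_1 has equation -8x + 8y - 4z = 64.
n·T − d = (-8)·(9) + (8)·(-9) + (-4)·(8) − 64 = -240; |n| = √144.
Distance = |-240| / √144 = 240/√144 ≈ 20.000.

20.000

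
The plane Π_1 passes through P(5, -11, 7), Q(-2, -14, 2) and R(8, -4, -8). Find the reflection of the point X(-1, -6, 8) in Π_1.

PQ = (-7, -3, -5), PR = (3, 7, -15); a normal to Π_1 is PQ × PR = (80, -120, -40).
Using P: Π_1 has equation 80x - 120y - 40z = 1440.
λ = (n·X − d)/|n|² = (320 − 1440)/22400 = -1/20.
Reflection = X − 2λn = (-1, -6, 8) − (-1/10)·(80, -120, -40) = (7, -18, 4).

(7, -18, 4)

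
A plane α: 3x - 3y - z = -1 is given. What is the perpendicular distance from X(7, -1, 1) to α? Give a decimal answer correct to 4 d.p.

5.5060

n·X − d = (3)·(7) + (-3)·(-1) + (-1)·(1) − (-1) = 24; |n| = √19.
Distance = |24| / √19 = 24/√19 ≈ 5.5060.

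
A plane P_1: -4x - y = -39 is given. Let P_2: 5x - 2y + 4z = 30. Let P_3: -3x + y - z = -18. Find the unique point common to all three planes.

(8, 7, 1)

Solving the 3×3 linear system -4x - y = -39, 5x - 2y + 4z = 30, -3x + y - z = -18 (e.g. by elimination or Cramer's rule, determinant = 15) gives (8, 7, 1).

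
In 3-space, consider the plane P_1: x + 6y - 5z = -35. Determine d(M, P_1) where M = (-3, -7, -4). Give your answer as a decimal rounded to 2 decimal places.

n·M − d = (1)·(-3) + (6)·(-7) + (-5)·(-4) − (-35) = 10; |n| = √62.
Distance = |10| / √62 = 10/√62 ≈ 1.27.

1.27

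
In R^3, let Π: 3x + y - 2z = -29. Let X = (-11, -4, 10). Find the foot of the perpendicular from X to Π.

(-5, -2, 6)

Foot = X − λn with λ = (n·X − d)/|n|² = (-57 − (-29))/14 = -2.
Foot = (-11, -4, 10) − (-2)·(3, 1, -2) = (-5, -2, 6).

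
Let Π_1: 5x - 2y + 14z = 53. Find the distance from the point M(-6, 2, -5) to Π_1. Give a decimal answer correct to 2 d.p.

10.47

n·M − d = (5)·(-6) + (-2)·(2) + (14)·(-5) − 53 = -157; |n| = √225.
Distance = |-157| / √225 = 157/√225 ≈ 10.47.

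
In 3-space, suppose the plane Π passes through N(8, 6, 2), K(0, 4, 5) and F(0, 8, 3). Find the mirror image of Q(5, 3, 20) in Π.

(-1, -9, -4)

NK = (-8, -2, 3), NF = (-8, 2, 1); a normal to Π is NK × NF = (-8, -16, -32).
Using N: Π has equation -8x - 16y - 32z = -224.
λ = (n·Q − d)/|n|² = (-728 − (-224))/1344 = -3/8.
Reflection = Q − 2λn = (5, 3, 20) − (-3/4)·(-8, -16, -32) = (-1, -9, -4).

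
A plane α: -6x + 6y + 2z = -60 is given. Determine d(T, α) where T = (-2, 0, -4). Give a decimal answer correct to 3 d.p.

7.341

n·T − d = (-6)·(-2) + (6)·(0) + (2)·(-4) − (-60) = 64; |n| = √76.
Distance = |64| / √76 = 64/√76 ≈ 7.341.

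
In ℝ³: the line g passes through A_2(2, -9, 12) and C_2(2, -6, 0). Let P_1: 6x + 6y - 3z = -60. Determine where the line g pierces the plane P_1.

A direction vector for g is C_2 − A_2 = (0, 3, -12).
Substitute r = (2, -9, 12) + t(0, 3, -12) into the plane: -78 + 54t = -60, so t = 1/3.
Intersection: (2, -9, 12) + (1/3)·(0, 3, -12) = (2, -8, 8).

(2, -8, 8)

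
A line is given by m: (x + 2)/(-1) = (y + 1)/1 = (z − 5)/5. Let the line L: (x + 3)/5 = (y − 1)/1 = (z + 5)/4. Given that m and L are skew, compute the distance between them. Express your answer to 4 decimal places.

4.0161

m has direction (-1, 1, 5) through (-2, -1, 5).
L has direction (5, 1, 4) through (-3, 1, -5).
Common perpendicular direction n = (-1, 1, 5) × (5, 1, 4) = (-1, 29, -6).
With w = (-3, 1, -5) − (-2, -1, 5) = (-1, 2, -10), w · n = 119.
Distance = |w · n| / |n| = |119| / √878 ≈ 4.0161.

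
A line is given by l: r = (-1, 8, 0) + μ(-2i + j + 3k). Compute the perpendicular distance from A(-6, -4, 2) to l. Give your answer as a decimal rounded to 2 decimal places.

13.11

Taking (-1, 8, 0) on l with direction v = (-2, 1, 3): w = A − (-1, 8, 0) = (-5, -12, 2), and w × v = (-38, 11, -29).
Distance = |w × v| / |v| = √2406 / √14 ≈ 13.11.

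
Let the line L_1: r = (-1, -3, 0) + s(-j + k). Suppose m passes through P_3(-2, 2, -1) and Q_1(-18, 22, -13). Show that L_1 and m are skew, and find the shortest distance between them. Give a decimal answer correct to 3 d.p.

A direction vector for m is Q_1 − P_3 = (-16, 20, -12).
Common perpendicular direction n = (0, -1, 1) × (-16, 20, -12) = (-8, -16, -16).
With w = (-2, 2, -1) − (-1, -3, 0) = (-1, 5, -1), w · n = -56.
Since n ≠ 0 the lines are not parallel, and w · n = -56 ≠ 0 so they do not intersect; hence they are skew.
Distance = |w · n| / |n| = |-56| / √576 ≈ 2.333.

2.333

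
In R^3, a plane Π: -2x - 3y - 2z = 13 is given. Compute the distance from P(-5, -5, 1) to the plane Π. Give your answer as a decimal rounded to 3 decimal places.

2.425

n·P − d = (-2)·(-5) + (-3)·(-5) + (-2)·(1) − 13 = 10; |n| = √17.
Distance = |10| / √17 = 10/√17 ≈ 2.425.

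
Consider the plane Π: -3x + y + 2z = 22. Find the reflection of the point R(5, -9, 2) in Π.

(-13, -3, 14)

λ = (n·R − d)/|n|² = (-20 − 22)/14 = -3.
Reflection = R − 2λn = (5, -9, 2) − (-6)·(-3, 1, 2) = (-13, -3, 14).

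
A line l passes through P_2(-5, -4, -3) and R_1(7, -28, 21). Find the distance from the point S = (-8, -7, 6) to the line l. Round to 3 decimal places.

A direction vector for l is R_1 − P_2 = (12, -24, 24).
Taking (-5, -4, -3) on l with direction v = (12, -24, 24): w = S − (-5, -4, -3) = (-3, -3, 9), and w × v = (144, 180, 108).
Distance = |w × v| / |v| = √64800 / √1296 ≈ 7.071.

7.071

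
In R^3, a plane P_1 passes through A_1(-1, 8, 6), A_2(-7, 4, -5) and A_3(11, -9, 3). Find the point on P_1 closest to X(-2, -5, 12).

(5, 1, 6)

A_1A_2 = (-6, -4, -11), A_1A_3 = (12, -17, -3); a normal to P_1 is A_1A_2 × A_1A_3 = (-175, -150, 150).
Using A_1: P_1 has equation -175x - 150y + 150z = -125.
Foot = X − λn with λ = (n·X − d)/|n|² = (2900 − (-125))/75625 = 1/25.
Foot = (-2, -5, 12) − (1/25)·(-175, -150, 150) = (5, 1, 6).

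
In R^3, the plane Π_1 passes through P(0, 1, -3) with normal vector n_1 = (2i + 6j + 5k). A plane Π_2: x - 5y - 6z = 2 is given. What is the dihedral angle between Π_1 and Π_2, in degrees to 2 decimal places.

23.99

Π_1: n_1·r = n_1·P gives 2x + 6y + 5z = -9.
cos θ = |n₁·n₂| / (|n₁||n₂|) = |-58| / (√65 · √62).
θ = arccos(0.91364) ≈ 23.99°.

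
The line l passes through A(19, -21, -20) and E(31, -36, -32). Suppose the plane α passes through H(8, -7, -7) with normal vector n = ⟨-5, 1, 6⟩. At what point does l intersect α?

(7, -6, -8)

A direction vector for l is E − A = (12, -15, -12).
α: n·r = n·H gives -5x + y + 6z = -89.
Substitute r = (19, -21, -20) + t(12, -15, -12) into the plane: -236 + (-147)t = -89, so t = -1.
Intersection: (19, -21, -20) + (-1)·(12, -15, -12) = (7, -6, -8).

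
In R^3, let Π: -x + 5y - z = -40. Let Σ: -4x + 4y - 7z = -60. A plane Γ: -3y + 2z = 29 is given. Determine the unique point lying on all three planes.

Solving the 3×3 linear system -x + 5y - z = -40, -4x + 4y - 7z = -60, -3y + 2z = 29 (e.g. by elimination or Cramer's rule, determinant = 41) gives (1, -7, 4).

(1, -7, 4)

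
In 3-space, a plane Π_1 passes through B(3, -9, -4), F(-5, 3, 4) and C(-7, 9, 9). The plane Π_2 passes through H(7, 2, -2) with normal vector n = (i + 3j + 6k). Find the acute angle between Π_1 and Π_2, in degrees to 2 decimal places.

BF = (-8, 12, 8), BC = (-10, 18, 13); a normal to Π_1 is BF × BC = (12, 24, -24).
Using B: Π_1 has equation 12x + 24y - 24z = -84.
Π_2: n·r = n·H gives x + 3y + 6z = 1.
cos θ = |n₁·n₂| / (|n₁||n₂|) = |-60| / (√1296 · √46).
θ = arccos(0.24574) ≈ 75.77°.

75.77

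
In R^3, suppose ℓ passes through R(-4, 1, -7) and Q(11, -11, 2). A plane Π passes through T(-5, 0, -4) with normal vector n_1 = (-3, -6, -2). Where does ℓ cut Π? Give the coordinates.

A direction vector for ℓ is Q − R = (15, -12, 9).
Π: n_1·r = n_1·T gives -3x - 6y - 2z = 23.
Substitute r = (-4, 1, -7) + t(15, -12, 9) into the plane: 20 + 9t = 23, so t = 1/3.
Intersection: (-4, 1, -7) + (1/3)·(15, -12, 9) = (1, -3, -4).

(1, -3, -4)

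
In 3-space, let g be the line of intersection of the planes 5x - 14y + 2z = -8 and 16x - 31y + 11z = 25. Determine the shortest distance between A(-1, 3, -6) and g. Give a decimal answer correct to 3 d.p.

Direction of g: (5, -14, 2) × (16, -31, 11) = (-92, -23, 69).
A point on g: solving the two plane equations with x = -2 gives (-2, 1, 8).
Taking (-2, 1, 8) on g with direction v = (-92, -23, 69): w = A − (-2, 1, 8) = (1, 2, -14), and w × v = (-184, 1219, 161).
Distance = |w × v| / |v| = √1545738 / √13754 ≈ 10.601.

10.601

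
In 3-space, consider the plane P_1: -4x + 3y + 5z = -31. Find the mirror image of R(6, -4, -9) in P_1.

λ = (n·R − d)/|n|² = (-81 − (-31))/50 = -1.
Reflection = R − 2λn = (6, -4, -9) − (-2)·(-4, 3, 5) = (-2, 2, 1).

(-2, 2, 1)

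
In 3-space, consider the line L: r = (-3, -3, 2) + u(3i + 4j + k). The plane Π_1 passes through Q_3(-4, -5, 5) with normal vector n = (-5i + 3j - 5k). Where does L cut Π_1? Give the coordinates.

Π_1: n·r = n·Q_3 gives -5x + 3y - 5z = -20.
Substitute r = (-3, -3, 2) + t(3, 4, 1) into the plane: -4 + (-8)t = -20, so t = 2.
Intersection: (-3, -3, 2) + 2·(3, 4, 1) = (3, 5, 4).

(3, 5, 4)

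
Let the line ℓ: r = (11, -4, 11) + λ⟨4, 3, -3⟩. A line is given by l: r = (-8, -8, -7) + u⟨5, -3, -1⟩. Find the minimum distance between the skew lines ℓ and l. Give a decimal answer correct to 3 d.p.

Common perpendicular direction n = (4, 3, -3) × (5, -3, -1) = (-12, -11, -27).
With w = (-8, -8, -7) − (11, -4, 11) = (-19, -4, -18), w · n = 758.
Distance = |w · n| / |n| = |758| / √994 ≈ 24.042.

24.042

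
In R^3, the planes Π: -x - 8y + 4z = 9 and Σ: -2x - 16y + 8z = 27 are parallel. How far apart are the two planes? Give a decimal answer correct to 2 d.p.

0.50

Rescale Σ by 1/2: -x - 8y + 4z = 27/2. Then distance = |9 − (27/2)| / √81 ≈ 0.50.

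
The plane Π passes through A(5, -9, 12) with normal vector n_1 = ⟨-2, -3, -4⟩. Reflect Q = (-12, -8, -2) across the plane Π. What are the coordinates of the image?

Π: n_1·r = n_1·A gives -2x - 3y - 4z = -31.
λ = (n·Q − d)/|n|² = (56 − (-31))/29 = 3.
Reflection = Q − 2λn = (-12, -8, -2) − 6·(-2, -3, -4) = (0, 10, 22).

(0, 10, 22)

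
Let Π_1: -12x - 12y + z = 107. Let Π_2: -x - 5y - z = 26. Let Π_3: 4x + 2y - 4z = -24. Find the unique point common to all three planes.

Solving the 3×3 linear system -12x - 12y + z = 107, -x - 5y - z = 26, 4x + 2y - 4z = -24 (e.g. by elimination or Cramer's rule, determinant = -150) gives (-5, -4, -1).

(-5, -4, -1)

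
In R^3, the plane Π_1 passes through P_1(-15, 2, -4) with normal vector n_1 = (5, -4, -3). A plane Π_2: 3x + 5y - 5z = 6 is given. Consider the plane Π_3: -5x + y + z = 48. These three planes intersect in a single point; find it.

(-8, 7, 1)

Π_1: n_1·r = n_1·P_1 gives 5x - 4y - 3z = -71.
Solving the 3×3 linear system 5x - 4y - 3z = -71, 3x + 5y - 5z = 6, -5x + y + z = 48 (e.g. by elimination or Cramer's rule, determinant = -122) gives (-8, 7, 1).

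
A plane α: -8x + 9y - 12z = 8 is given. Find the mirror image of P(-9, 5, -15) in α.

λ = (n·P − d)/|n|² = (297 − 8)/289 = 1.
Reflection = P − 2λn = (-9, 5, -15) − 2·(-8, 9, -12) = (7, -13, 9).

(7, -13, 9)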